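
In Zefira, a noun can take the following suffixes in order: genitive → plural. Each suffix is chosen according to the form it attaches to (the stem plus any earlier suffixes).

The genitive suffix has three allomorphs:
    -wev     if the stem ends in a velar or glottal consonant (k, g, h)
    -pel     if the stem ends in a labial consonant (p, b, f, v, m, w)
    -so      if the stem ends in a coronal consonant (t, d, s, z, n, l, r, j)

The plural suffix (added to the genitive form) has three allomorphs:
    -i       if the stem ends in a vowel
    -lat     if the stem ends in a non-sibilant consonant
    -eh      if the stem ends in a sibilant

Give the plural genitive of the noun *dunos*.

dunossoi

*dunos*: final consonant = /s/, coronal → -so → *dunosso*.
The genitive form *dunosso* — final sound /o/ (a vowel) → -i → *dunossoi*.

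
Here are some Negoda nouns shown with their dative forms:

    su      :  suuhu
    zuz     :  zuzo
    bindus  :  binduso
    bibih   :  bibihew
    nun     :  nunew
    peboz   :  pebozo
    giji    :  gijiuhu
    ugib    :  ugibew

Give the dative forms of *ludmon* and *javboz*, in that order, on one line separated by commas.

Looking at the final sound of each stem: -o when the stem ends in a sibilant (*zuz*, *bindus*, *peboz*); -ew when the stem ends in a non-sibilant consonant (*bibih*, *nun*, *ugib*); -uhu when the stem ends in a vowel (*su*, *giji*).
The final sound of *ludmon* is /n/, which is a non-sibilant consonant, so the suffix is -ew, giving *ludmonew*.
Since the final sound of *javboz* is /z/ (a sibilant), it takes -o, giving *javbozo*.

ludmonew, javbozo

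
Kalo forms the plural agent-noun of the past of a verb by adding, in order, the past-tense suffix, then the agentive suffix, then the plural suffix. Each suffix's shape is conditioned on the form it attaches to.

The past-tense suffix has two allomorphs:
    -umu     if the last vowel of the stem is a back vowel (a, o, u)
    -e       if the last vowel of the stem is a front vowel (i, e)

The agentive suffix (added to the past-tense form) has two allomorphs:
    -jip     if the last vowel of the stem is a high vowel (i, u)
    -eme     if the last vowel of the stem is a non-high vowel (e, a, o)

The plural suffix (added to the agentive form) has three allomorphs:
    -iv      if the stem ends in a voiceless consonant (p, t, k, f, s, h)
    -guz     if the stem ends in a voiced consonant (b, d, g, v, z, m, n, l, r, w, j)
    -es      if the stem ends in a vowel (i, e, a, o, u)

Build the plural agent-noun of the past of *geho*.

gehoumujipiv

The last vowel of *geho* is /o/, which is a back vowel, so the past-tense suffix is -umu, giving *gehoumu*.
The past-tense form *gehoumu* — last vowel /u/ (a high vowel) → -jip → *gehoumujip*.
Since the final sound of the agentive form *gehoumujip* is /p/ (a voiceless consonant), it takes -iv, giving *gehoumujipiv*.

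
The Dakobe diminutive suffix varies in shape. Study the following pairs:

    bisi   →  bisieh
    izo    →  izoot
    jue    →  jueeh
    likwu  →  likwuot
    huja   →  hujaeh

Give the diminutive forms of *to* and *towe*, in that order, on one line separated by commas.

toot, toweeh

Looking at the last vowel of each stem: -ot when the last vowel of the stem is a rounded vowel (*izo*, *likwu*); -eh when the last vowel of the stem is an unrounded vowel (*bisi*, *jue*, *huja*).
The last vowel of *to* is /o/, which is a rounded vowel, so the suffix is -ot, giving *toot*.
The last vowel of *towe* is /e/, which is an unrounded vowel, so the suffix is -eh, giving *toweeh*.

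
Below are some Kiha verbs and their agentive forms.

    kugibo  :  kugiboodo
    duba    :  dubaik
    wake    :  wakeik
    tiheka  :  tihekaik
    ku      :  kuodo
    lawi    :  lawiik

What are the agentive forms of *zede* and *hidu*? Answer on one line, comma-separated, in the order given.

zedeik, hiduodo

Looking at the last vowel of each stem: -odo when the last vowel of the stem is a rounded vowel (*kugibo*, *ku*); -ik when the last vowel of the stem is an unrounded vowel (*duba*, *wake*, *tiheka*, *lawi*).
The last vowel of *zede* is /e/, which is an unrounded vowel, so the suffix is -ik, giving *zedeik*.
Since the last vowel of *hidu* is /u/ (a rounded vowel), it takes -odo, giving *hiduodo*.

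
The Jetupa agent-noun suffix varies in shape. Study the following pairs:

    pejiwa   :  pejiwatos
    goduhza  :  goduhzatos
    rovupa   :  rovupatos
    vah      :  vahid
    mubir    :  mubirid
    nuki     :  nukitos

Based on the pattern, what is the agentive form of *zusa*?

The pattern is consonant vs. vowel: -id when the stem ends in a consonant (*vah*, *mubir*); -tos when the stem ends in a vowel (*pejiwa*, *goduhza*, *rovupa*, *nuki*).
*zusa* — final sound /a/ (a vowel) → -tos → *zusatos*.

zusatos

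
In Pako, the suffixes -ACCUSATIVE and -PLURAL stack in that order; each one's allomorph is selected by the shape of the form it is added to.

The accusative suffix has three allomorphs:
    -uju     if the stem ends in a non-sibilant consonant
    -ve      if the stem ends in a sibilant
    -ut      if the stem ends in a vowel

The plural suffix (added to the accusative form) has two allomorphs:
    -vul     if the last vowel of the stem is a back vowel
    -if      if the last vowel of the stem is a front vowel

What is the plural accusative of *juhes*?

juhesveif

Since the final sound of *juhes* is /s/ (a sibilant), it takes -ve, giving *juhesve*.
The accusative form *juhesve*: last vowel = /e/, a front vowel → -if → *juhesveif*.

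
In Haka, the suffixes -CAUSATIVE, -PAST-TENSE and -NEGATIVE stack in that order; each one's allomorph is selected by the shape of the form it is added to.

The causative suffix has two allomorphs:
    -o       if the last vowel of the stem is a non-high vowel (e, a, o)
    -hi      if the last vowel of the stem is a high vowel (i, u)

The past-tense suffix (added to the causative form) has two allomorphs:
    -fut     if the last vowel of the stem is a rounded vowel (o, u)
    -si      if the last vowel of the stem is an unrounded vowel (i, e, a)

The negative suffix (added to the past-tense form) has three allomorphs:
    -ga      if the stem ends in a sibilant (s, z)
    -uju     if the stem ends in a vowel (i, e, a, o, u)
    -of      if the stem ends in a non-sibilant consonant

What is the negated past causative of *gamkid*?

*gamkid* — last vowel /i/ (a high vowel) → -hi → *gamkidhi*.
The last vowel of the causative form *gamkidhi* is /i/, which is an unrounded vowel, so the past-tense suffix is -si, giving *gamkidhisi*.
The past-tense form *gamkidhisi*: final sound = /i/, a vowel → -uju → *gamkidhisiuju*.

gamkidhisiuju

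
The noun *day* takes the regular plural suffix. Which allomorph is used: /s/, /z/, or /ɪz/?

The stem *day* ends in a voiced non-sibilant sound.
The plural suffix surfaces as /ɪz/ after sibilants, /s/ after other voiceless consonants, and /z/ after other voiced sounds.
So the plural -s on *day* is pronounced /z/.

/z/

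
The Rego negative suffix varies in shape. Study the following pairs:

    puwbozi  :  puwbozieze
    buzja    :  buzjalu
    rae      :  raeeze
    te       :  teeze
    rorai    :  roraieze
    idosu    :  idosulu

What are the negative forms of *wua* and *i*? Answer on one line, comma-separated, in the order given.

wualu, ieze

The alternation tracks the last vowel of the stem — -eze when the last vowel of the stem is a front vowel (*puwbozi*, *rae*, *te*, *rorai*); -lu when the last vowel of the stem is a back vowel (*buzja*, *idosu*).
*wua* — last vowel /a/ (a back vowel) → -lu → *wualu*.
*i* — last vowel /i/ (a front vowel) → -eze → *ieze*.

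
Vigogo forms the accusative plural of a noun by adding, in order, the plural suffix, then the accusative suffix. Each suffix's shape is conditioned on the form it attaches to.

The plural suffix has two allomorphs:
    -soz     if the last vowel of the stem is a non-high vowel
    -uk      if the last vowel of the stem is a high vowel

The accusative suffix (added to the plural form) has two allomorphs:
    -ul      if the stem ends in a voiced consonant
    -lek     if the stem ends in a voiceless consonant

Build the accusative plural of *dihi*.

Since the last vowel of *dihi* is /i/ (a high vowel), it takes -uk, giving *dihiuk*.
The plural form *dihiuk* — final consonant /k/ (voiceless) → -lek → *dihiuklek*.

dihiuklek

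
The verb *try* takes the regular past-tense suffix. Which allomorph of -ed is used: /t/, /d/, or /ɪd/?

The stem *try* ends in a voiced sound other than /d/.
The -ed suffix is realized as /ɪd/ after /t, d/; as /t/ after other voiceless consonants; and as /d/ after other voiced sounds.
So -ed on *try* is pronounced /d/.

/d/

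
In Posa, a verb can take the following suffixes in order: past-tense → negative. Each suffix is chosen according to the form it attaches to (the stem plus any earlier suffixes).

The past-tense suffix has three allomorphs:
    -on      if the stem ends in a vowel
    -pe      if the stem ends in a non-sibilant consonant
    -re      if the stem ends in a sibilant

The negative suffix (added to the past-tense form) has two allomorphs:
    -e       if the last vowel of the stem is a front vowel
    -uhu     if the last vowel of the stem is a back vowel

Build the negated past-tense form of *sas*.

sasree

Since the final sound of *sas* is /s/ (a sibilant), it takes -re, giving *sasre*.
The last vowel of the past-tense form *sasre* is /e/, which is a front vowel, so the negative suffix is -e, giving *sasree*.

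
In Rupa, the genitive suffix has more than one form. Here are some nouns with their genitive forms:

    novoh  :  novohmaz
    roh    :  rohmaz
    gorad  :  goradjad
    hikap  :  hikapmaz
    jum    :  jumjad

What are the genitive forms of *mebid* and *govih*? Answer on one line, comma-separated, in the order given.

Looking at the final consonant of each stem: -maz when the stem ends in a voiceless consonant (*novoh*, *roh*, *hikap*); -jad when the stem ends in a voiced consonant (*gorad*, *jum*).
The final consonant of *mebid* is /d/, which is voiced, so the suffix is -jad, giving *mebidjad*.
*govih* — final consonant /h/ (voiceless) → -maz → *govihmaz*.

mebidjad, govihmaz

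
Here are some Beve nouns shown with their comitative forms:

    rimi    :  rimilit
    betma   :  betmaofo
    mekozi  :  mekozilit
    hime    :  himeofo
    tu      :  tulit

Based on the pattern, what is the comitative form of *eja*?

ejaofo

The suffix is conditioned by the last vowel: -lit when the last vowel of the stem is a high vowel (*rimi*, *mekozi*, *tu*); -ofo when the last vowel of the stem is a non-high vowel (*betma*, *hime*).
*eja* — last vowel /a/ (a non-high vowel) → -ofo → *ejaofo*.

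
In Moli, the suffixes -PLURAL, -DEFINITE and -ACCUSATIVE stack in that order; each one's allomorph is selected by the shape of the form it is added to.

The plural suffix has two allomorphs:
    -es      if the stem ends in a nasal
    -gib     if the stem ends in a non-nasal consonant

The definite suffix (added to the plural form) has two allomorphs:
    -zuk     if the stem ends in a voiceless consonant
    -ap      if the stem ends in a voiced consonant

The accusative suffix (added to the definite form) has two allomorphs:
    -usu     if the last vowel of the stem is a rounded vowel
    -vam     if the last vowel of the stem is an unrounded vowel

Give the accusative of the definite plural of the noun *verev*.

verevgibapvam

The final consonant of *verev* is /v/, which is non-nasal, so the plural suffix is -gib, giving *verevgib*.
The final consonant of the plural form *verevgib* is /b/, which is voiced, so the definite suffix is -ap, giving *verevgibap*.
Since the last vowel of the definite form *verevgibap* is /a/ (an unrounded vowel), it takes -vam, giving *verevgibapvam*.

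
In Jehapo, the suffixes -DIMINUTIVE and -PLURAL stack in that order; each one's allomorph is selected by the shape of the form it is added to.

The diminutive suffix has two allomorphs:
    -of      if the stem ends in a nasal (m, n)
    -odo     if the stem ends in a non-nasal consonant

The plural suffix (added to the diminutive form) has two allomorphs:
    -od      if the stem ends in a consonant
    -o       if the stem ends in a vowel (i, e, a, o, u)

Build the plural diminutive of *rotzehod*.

rotzehododoo

The final consonant of *rotzehod* is /d/, which is non-nasal, so the diminutive suffix is -odo, giving *rotzehododo*.
Since the final sound of the diminutive form *rotzehododo* is /o/ (a vowel), it takes -o, giving *rotzehododoo*.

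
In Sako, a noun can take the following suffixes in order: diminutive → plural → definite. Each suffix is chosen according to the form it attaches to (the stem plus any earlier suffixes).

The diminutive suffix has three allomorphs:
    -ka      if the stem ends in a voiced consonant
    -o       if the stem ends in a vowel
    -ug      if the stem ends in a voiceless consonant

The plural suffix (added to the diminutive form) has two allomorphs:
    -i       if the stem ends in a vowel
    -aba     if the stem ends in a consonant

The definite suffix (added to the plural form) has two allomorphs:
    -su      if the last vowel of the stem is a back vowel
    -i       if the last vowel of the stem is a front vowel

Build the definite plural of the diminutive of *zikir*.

Since the final sound of *zikir* is /r/ (a voiced consonant), it takes -ka, giving *zikirka*.
Since the final sound of the diminutive form *zikirka* is /a/ (a vowel), it takes -i, giving *zikirkai*.
The plural form *zikirkai*: last vowel = /i/, a front vowel → -i → *zikirkaii*.

zikirkaii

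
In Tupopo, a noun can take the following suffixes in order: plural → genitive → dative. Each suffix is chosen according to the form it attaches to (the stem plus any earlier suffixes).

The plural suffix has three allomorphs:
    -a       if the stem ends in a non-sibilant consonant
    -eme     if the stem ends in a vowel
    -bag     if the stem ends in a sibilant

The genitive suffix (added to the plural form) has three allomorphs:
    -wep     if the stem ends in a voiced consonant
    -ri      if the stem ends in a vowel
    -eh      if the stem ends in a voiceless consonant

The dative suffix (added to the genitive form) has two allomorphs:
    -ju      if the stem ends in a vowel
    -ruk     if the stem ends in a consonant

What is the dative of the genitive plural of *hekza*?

*hekza*: final sound = /a/, a vowel → -eme → *hekzaeme*.
The plural form *hekzaeme* — final sound /e/ (a vowel) → -ri → *hekzaemeri*.
The final sound of the genitive form *hekzaemeri* is /i/, which is a vowel, so the dative suffix is -ju, giving *hekzaemeriju*.

hekzaemeriju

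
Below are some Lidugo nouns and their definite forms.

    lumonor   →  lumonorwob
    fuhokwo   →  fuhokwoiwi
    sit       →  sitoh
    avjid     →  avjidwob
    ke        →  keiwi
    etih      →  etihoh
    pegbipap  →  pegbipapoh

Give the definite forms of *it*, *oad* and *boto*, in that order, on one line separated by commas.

itoh, oadwob, botoiwi

Looking at the final sound of each stem: -oh when the stem ends in a voiceless consonant (*sit*, *etih*, *pegbipap*); -wob when the stem ends in a voiced consonant (*lumonor*, *avjid*); -iwi when the stem ends in a vowel (*fuhokwo*, *ke*).
*it*: final sound = /t/, a voiceless consonant → -oh → *itoh*.
Since the final sound of *oad* is /d/ (a voiced consonant), it takes -wob, giving *oadwob*.
*boto* — final sound /o/ (a vowel) → -iwi → *botoiwi*.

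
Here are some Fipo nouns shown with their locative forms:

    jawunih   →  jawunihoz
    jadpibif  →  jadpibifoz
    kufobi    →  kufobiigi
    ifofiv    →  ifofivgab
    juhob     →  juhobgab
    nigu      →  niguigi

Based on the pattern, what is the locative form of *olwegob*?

olwegobgab

The suffix is conditioned by the final sound: -oz when the stem ends in a voiceless consonant (*jawunih*, *jadpibif*); -gab when the stem ends in a voiced consonant (*ifofiv*, *juhob*); -igi when the stem ends in a vowel (*kufobi*, *nigu*).
*olwegob*: final sound = /b/, a voiced consonant → -gab → *olwegobgab*.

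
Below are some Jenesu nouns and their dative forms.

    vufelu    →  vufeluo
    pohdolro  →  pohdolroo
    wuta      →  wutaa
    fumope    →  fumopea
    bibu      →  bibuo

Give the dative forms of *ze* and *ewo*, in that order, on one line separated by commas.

The alternation tracks the last vowel of the stem — -o when the last vowel of the stem is a rounded vowel (*vufelu*, *pohdolro*, *bibu*); -a when the last vowel of the stem is an unrounded vowel (*wuta*, *fumope*).
*ze* — last vowel /e/ (an unrounded vowel) → -a → *zea*.
*ewo*: last vowel = /o/, a rounded vowel → -o → *ewoo*.

zea, ewoo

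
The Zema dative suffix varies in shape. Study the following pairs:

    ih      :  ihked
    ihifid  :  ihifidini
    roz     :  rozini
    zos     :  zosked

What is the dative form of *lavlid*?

lavlidini

The pattern is voicing of the final consonant: -ked when the stem ends in a voiceless consonant (*ih*, *zos*); -ini when the stem ends in a voiced consonant (*ihifid*, *roz*).
Since the final consonant of *lavlid* is /d/ (voiced), it takes -ini, giving *lavlidini*.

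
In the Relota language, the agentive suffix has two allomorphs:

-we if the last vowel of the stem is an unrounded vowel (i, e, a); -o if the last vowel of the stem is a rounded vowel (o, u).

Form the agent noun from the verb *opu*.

opuo

Since the last vowel of *opu* is /u/ (a rounded vowel), it takes -o, giving *opuo*.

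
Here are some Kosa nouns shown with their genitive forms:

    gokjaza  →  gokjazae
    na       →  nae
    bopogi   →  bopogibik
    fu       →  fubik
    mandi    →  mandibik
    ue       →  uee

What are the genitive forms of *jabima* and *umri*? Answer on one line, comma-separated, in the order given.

The suffix is conditioned by the last vowel: -bik when the last vowel of the stem is a high vowel (*bopogi*, *fu*, *mandi*); -e when the last vowel of the stem is a non-high vowel (*gokjaza*, *na*, *ue*).
*jabima*: last vowel = /a/, a non-high vowel → -e → *jabimae*.
Since the last vowel of *umri* is /i/ (a high vowel), it takes -bik, giving *umribik*.

jabimae, umribik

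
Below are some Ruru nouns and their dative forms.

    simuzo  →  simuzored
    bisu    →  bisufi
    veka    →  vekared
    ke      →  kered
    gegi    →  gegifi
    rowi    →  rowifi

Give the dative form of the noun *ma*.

mared

The alternation tracks the last vowel of the stem — -fi when the last vowel of the stem is a high vowel (*bisu*, *gegi*, *rowi*); -red when the last vowel of the stem is a non-high vowel (*simuzo*, *veka*, *ke*).
The last vowel of *ma* is /a/, which is a non-high vowel, so the suffix is -red, giving *mared*.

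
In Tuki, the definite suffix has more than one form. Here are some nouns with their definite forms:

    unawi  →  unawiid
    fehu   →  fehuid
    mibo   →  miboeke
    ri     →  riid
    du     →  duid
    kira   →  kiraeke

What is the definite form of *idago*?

The pattern is height harmony: -id when the last vowel of the stem is a high vowel (*unawi*, *fehu*, *ri*, *du*); -eke when the last vowel of the stem is a non-high vowel (*mibo*, *kira*).
Since the last vowel of *idago* is /o/ (a non-high vowel), it takes -eke, giving *idagoeke*.

idagoeke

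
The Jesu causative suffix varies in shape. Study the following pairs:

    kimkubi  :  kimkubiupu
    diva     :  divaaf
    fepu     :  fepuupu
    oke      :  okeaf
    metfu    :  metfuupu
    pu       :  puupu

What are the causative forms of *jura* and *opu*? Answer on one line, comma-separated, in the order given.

Looking at the last vowel of each stem: -upu when the last vowel of the stem is a high vowel (*kimkubi*, *fepu*, *metfu*, *pu*); -af when the last vowel of the stem is a non-high vowel (*diva*, *oke*).
Since the last vowel of *jura* is /a/ (a non-high vowel), it takes -af, giving *juraaf*.
The last vowel of *opu* is /u/, which is a high vowel, so the suffix is -upu, giving *opuupu*.

juraaf, opuupu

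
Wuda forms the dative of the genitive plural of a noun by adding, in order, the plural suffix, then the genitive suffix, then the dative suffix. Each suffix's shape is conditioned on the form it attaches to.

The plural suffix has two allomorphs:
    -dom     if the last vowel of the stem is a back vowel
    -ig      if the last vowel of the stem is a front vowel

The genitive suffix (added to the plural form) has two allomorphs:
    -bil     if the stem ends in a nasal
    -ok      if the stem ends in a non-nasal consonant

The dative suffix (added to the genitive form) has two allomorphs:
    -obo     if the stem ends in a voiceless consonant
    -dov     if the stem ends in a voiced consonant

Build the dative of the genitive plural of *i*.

iigokobo

*i* — last vowel /i/ (a front vowel) → -ig → *iig*.
The plural form *iig*: final consonant = /g/, non-nasal → -ok → *iigok*.
The genitive form *iigok*: final consonant = /k/, voiceless → -obo → *iigokobo*.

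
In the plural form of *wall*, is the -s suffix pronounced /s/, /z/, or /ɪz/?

The stem *wall* ends in a voiced non-sibilant sound.
The plural suffix surfaces as /ɪz/ after sibilants, /s/ after other voiceless consonants, and /z/ after other voiced sounds.
So the plural -s on *wall* is pronounced /z/.

/z/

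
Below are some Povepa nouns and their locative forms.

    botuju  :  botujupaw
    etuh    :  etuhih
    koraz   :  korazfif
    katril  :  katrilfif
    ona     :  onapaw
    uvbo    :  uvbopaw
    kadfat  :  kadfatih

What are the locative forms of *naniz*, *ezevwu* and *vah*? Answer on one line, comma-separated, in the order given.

nanizfif, ezevwupaw, vahih

Looking at the final sound of each stem: -ih when the stem ends in a voiceless consonant (*etuh*, *kadfat*); -fif when the stem ends in a voiced consonant (*koraz*, *katril*); -paw when the stem ends in a vowel (*botuju*, *ona*, *uvbo*).
*naniz*: final sound = /z/, a voiced consonant → -fif → *nanizfif*.
*ezevwu* — final sound /u/ (a vowel) → -paw → *ezevwupaw*.
Since the final sound of *vah* is /h/ (a voiceless consonant), it takes -ih, giving *vahih*.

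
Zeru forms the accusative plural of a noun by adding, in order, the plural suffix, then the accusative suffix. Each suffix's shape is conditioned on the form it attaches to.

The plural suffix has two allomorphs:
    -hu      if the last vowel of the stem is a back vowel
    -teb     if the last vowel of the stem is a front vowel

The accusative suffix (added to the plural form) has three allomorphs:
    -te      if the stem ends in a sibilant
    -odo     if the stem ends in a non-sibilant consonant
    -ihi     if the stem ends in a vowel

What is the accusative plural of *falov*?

falovhuihi

*falov*: last vowel = /o/, a back vowel → -hu → *falovhu*.
The plural form *falovhu* — final sound /u/ (a vowel) → -ihi → *falovhuihi*.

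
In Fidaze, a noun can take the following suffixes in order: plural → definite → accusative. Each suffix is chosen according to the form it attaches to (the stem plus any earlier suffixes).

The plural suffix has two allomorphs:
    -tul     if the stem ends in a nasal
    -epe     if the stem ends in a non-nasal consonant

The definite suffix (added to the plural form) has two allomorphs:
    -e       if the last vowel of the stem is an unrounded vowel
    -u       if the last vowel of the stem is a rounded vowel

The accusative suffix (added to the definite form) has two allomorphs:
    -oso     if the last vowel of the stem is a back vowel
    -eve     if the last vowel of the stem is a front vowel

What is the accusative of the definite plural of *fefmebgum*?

*fefmebgum* — final consonant /m/ (a nasal) → -tul → *fefmebgumtul*.
The plural form *fefmebgumtul*: last vowel = /u/, a rounded vowel → -u → *fefmebgumtulu*.
The definite form *fefmebgumtulu*: last vowel = /u/, a back vowel → -oso → *fefmebgumtuluoso*.

fefmebgumtuluoso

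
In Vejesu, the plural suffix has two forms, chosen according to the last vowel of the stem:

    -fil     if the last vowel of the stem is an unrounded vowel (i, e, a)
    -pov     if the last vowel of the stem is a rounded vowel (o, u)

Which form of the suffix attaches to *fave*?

*fave*: last vowel = /e/, an unrounded vowel → -fil.

-fil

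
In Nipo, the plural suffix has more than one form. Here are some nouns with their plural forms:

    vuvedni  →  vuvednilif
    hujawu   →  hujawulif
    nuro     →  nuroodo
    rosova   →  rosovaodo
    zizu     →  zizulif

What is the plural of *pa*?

paodo

The pattern is height harmony: -lif when the last vowel of the stem is a high vowel (*vuvedni*, *hujawu*, *zizu*); -odo when the last vowel of the stem is a non-high vowel (*nuro*, *rosova*).
*pa*: last vowel = /a/, a non-high vowel → -odo → *paodo*.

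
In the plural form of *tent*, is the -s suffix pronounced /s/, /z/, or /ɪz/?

The stem *tent* ends in a voiceless non-sibilant consonant.
The plural suffix surfaces as /ɪz/ after sibilants, /s/ after other voiceless consonants, and /z/ after other voiced sounds.
So the plural -s on *tent* is pronounced /s/.

/s/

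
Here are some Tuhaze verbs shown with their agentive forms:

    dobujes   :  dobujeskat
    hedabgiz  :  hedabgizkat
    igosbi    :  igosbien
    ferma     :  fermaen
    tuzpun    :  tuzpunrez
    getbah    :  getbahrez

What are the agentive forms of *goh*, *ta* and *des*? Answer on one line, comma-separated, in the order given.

gohrez, taen, deskat

The suffix is conditioned by the final sound: -kat when the stem ends in a sibilant (*dobujes*, *hedabgiz*); -rez when the stem ends in a non-sibilant consonant (*tuzpun*, *getbah*); -en when the stem ends in a vowel (*igosbi*, *ferma*).
*goh*: final sound = /h/, a non-sibilant consonant → -rez → *gohrez*.
The final sound of *ta* is /a/, which is a vowel, so the suffix is -en, giving *taen*.
*des* — final sound /s/ (a sibilant) → -kat → *deskat*.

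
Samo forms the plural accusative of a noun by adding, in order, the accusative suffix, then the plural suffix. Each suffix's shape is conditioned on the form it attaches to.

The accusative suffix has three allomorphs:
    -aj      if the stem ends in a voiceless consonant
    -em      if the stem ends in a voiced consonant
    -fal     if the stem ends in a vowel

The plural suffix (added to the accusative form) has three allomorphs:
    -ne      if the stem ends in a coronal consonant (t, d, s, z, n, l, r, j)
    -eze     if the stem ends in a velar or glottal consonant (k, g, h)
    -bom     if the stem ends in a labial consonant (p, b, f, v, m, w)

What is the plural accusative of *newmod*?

The final sound of *newmod* is /d/, which is a voiced consonant, so the accusative suffix is -em, giving *newmodem*.
The final consonant of the accusative form *newmodem* is /m/, which is labial, so the plural suffix is -bom, giving *newmodembom*.

newmodembom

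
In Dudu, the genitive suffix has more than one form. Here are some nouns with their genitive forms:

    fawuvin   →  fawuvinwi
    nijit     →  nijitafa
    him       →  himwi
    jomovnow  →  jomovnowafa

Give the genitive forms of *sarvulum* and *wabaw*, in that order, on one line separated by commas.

The pattern is nasality of the final consonant: -wi when the stem ends in a nasal (*fawuvin*, *him*); -afa when the stem ends in a non-nasal consonant (*nijit*, *jomovnow*).
Since the final consonant of *sarvulum* is /m/ (a nasal), it takes -wi, giving *sarvulumwi*.
The final consonant of *wabaw* is /w/, which is non-nasal, so the suffix is -afa, giving *wabawafa*.

sarvulumwi, wabawafa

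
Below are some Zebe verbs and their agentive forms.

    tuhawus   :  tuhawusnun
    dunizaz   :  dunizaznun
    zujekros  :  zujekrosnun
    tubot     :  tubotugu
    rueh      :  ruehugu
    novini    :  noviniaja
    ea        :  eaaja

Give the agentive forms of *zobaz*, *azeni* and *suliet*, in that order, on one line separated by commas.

zobaznun, azeniaja, sulietugu

Looking at the final sound of each stem: -nun when the stem ends in a sibilant (*tuhawus*, *dunizaz*, *zujekros*); -ugu when the stem ends in a non-sibilant consonant (*tubot*, *rueh*); -aja when the stem ends in a vowel (*novini*, *ea*).
*zobaz* — final sound /z/ (a sibilant) → -nun → *zobaznun*.
*azeni* — final sound /i/ (a vowel) → -aja → *azeniaja*.
The final sound of *suliet* is /t/, which is a non-sibilant consonant, so the suffix is -ugu, giving *sulietugu*.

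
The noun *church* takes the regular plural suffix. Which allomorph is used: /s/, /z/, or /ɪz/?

The stem *church* ends in a sibilant (/s, z, ʃ, ʒ, tʃ, dʒ/).
The plural suffix surfaces as /ɪz/ after sibilants, /s/ after other voiceless consonants, and /z/ after other voiced sounds.
So the plural -s on *church* is pronounced /ɪz/.

/ɪz/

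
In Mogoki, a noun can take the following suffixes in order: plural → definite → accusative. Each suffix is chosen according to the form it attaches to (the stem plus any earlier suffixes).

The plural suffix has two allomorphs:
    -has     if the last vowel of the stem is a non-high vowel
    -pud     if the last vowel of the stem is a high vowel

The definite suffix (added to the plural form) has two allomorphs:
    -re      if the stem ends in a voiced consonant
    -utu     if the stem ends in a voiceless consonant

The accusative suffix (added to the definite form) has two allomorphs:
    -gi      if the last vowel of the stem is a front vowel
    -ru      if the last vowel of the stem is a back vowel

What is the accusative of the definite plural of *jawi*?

jawipudregi

Since the last vowel of *jawi* is /i/ (a high vowel), it takes -pud, giving *jawipud*.
The plural form *jawipud* — final consonant /d/ (voiced) → -re → *jawipudre*.
The last vowel of the definite form *jawipudre* is /e/, which is a front vowel, so the accusative suffix is -gi, giving *jawipudregi*.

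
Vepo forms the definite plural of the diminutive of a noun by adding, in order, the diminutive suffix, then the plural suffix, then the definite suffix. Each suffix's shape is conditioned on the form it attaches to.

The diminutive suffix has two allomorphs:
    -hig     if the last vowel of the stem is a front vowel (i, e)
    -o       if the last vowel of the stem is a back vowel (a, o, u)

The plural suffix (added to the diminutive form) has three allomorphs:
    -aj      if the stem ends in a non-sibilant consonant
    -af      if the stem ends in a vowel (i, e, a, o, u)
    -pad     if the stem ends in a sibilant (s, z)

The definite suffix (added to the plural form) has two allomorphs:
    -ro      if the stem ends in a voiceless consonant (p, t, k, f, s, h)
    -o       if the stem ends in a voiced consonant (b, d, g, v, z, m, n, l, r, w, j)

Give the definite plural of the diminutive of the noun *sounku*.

The last vowel of *sounku* is /u/, which is a back vowel, so the diminutive suffix is -o, giving *sounkuo*.
Since the final sound of the diminutive form *sounkuo* is /o/ (a vowel), it takes -af, giving *sounkuoaf*.
Since the final consonant of the plural form *sounkuoaf* is /f/ (voiceless), it takes -ro, giving *sounkuoafro*.

sounkuoafro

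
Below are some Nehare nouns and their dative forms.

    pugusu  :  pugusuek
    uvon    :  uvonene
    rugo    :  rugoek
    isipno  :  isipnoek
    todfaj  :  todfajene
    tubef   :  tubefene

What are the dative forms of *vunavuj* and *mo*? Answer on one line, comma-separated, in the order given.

The suffix is conditioned by the final sound: -ene when the stem ends in a consonant (*uvon*, *todfaj*, *tubef*); -ek when the stem ends in a vowel (*pugusu*, *rugo*, *isipno*).
*vunavuj* — final sound /j/ (a consonant) → -ene → *vunavujene*.
*mo*: final sound = /o/, a vowel → -ek → *moek*.

vunavujene, moek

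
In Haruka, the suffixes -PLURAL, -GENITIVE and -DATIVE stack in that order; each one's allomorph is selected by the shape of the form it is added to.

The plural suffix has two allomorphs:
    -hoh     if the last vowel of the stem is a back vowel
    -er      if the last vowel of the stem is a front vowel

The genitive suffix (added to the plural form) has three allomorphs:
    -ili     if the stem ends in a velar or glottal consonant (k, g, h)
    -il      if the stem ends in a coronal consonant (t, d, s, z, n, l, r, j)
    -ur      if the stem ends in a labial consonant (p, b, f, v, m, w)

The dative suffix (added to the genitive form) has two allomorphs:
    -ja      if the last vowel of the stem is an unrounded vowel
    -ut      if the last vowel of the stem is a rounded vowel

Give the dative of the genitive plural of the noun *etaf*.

Since the last vowel of *etaf* is /a/ (a back vowel), it takes -hoh, giving *etafhoh*.
The final consonant of the plural form *etafhoh* is /h/, which is velar/glottal, so the genitive suffix is -ili, giving *etafhohili*.
The genitive form *etafhohili* — last vowel /i/ (an unrounded vowel) → -ja → *etafhohilija*.

etafhohilija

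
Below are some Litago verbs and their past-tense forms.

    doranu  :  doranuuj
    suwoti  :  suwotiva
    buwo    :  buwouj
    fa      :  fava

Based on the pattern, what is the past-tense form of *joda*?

jodava

The alternation tracks the last vowel of the stem — -uj when the last vowel of the stem is a rounded vowel (*doranu*, *buwo*); -va when the last vowel of the stem is an unrounded vowel (*suwoti*, *fa*).
*joda*: last vowel = /a/, an unrounded vowel → -va → *jodava*.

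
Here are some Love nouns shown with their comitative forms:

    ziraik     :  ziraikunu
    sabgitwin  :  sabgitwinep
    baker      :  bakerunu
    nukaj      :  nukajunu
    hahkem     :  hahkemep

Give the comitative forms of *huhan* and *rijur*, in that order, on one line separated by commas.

Looking at the final consonant of each stem: -ep when the stem ends in a nasal (*sabgitwin*, *hahkem*); -unu when the stem ends in a non-nasal consonant (*ziraik*, *baker*, *nukaj*).
Since the final consonant of *huhan* is /n/ (a nasal), it takes -ep, giving *huhanep*.
*rijur*: final consonant = /r/, non-nasal → -unu → *rijurunu*.

huhanep, rijurunu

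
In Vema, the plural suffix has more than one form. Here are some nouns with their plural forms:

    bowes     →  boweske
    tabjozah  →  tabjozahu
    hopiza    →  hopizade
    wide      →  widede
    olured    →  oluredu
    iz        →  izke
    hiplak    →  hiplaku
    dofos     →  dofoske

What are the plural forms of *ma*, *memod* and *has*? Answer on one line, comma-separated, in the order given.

made, memodu, haske

The alternation tracks the final sound of the stem — -ke when the stem ends in a sibilant (*bowes*, *iz*, *dofos*); -u when the stem ends in a non-sibilant consonant (*tabjozah*, *olured*, *hiplak*); -de when the stem ends in a vowel (*hopiza*, *wide*).
*ma*: final sound = /a/, a vowel → -de → *made*.
Since the final sound of *memod* is /d/ (a non-sibilant consonant), it takes -u, giving *memodu*.
The final sound of *has* is /s/, which is a sibilant, so the suffix is -ke, giving *haske*.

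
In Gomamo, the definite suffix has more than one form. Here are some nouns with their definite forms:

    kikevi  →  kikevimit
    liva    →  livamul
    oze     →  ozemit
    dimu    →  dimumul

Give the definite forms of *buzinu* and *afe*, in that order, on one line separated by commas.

buzinumul, afemit

The alternation tracks the last vowel of the stem — -mit when the last vowel of the stem is a front vowel (*kikevi*, *oze*); -mul when the last vowel of the stem is a back vowel (*liva*, *dimu*).
Since the last vowel of *buzinu* is /u/ (a back vowel), it takes -mul, giving *buzinumul*.
The last vowel of *afe* is /e/, which is a front vowel, so the suffix is -mit, giving *afemit*.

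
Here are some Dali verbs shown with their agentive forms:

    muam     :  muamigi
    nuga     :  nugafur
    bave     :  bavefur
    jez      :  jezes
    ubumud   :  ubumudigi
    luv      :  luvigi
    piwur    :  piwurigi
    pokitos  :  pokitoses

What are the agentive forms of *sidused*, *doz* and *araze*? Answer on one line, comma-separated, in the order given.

sidusedigi, dozes, arazefur

The alternation tracks the final sound of the stem — -es when the stem ends in a sibilant (*jez*, *pokitos*); -igi when the stem ends in a non-sibilant consonant (*muam*, *ubumud*, *luv*, *piwur*); -fur when the stem ends in a vowel (*nuga*, *bave*).
*sidused* — final sound /d/ (a non-sibilant consonant) → -igi → *sidusedigi*.
Since the final sound of *doz* is /z/ (a sibilant), it takes -es, giving *dozes*.
Since the final sound of *araze* is /e/ (a vowel), it takes -fur, giving *arazefur*.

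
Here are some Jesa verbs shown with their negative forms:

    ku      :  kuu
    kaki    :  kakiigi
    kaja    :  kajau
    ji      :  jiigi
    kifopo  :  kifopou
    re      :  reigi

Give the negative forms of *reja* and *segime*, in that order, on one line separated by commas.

The pattern is front/back vowel harmony: -igi when the last vowel of the stem is a front vowel (*kaki*, *ji*, *re*); -u when the last vowel of the stem is a back vowel (*ku*, *kaja*, *kifopo*).
*reja* — last vowel /a/ (a back vowel) → -u → *rejau*.
Since the last vowel of *segime* is /e/ (a front vowel), it takes -igi, giving *segimeigi*.

rejau, segimeigi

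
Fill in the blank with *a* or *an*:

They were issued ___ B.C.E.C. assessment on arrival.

The indefinite article is chosen by the initial *sound* of the following word, not its spelling.
The initialism *B.C.E.C.* is read letter by letter; the first letter, B, is pronounced /biː/, which begins with a consonant sound.
So the article is *a*: They were issued a B.C.E.C. assessment on arrival.

a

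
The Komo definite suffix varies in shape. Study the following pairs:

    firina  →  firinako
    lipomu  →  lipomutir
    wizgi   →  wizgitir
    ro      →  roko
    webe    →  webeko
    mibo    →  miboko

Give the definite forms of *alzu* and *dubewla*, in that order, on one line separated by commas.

Looking at the last vowel of each stem: -tir when the last vowel of the stem is a high vowel (*lipomu*, *wizgi*); -ko when the last vowel of the stem is a non-high vowel (*firina*, *ro*, *webe*, *mibo*).
Since the last vowel of *alzu* is /u/ (a high vowel), it takes -tir, giving *alzutir*.
The last vowel of *dubewla* is /a/, which is a non-high vowel, so the suffix is -ko, giving *dubewlako*.

alzutir, dubewlako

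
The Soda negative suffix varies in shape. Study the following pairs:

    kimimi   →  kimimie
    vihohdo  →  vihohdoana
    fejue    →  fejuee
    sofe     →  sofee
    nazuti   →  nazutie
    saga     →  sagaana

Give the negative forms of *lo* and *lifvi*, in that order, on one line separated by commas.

The pattern is front/back vowel harmony: -e when the last vowel of the stem is a front vowel (*kimimi*, *fejue*, *sofe*, *nazuti*); -ana when the last vowel of the stem is a back vowel (*vihohdo*, *saga*).
*lo*: last vowel = /o/, a back vowel → -ana → *loana*.
The last vowel of *lifvi* is /i/, which is a front vowel, so the suffix is -e, giving *lifvie*.

loana, lifvie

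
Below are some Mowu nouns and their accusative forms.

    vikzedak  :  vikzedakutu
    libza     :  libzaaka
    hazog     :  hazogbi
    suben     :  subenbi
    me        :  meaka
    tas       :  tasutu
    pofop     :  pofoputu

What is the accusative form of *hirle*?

hirleaka

The suffix is conditioned by the final sound: -utu when the stem ends in a voiceless consonant (*vikzedak*, *tas*, *pofop*); -bi when the stem ends in a voiced consonant (*hazog*, *suben*); -aka when the stem ends in a vowel (*libza*, *me*).
The final sound of *hirle* is /e/, which is a vowel, so the suffix is -aka, giving *hirleaka*.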